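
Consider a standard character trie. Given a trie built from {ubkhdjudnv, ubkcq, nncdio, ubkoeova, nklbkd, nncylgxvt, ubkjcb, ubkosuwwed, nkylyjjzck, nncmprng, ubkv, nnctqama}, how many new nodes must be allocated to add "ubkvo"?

"ubkv" is already a path in the trie; the remaining "o" must be added.
New nodes needed: |"ubkvo"| − 4 = 5 − 4 = 1.

1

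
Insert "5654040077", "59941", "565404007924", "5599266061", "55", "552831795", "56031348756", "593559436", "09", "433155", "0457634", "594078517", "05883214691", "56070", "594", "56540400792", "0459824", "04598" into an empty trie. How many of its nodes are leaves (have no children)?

A leaf is a node with no children — equivalently, the end of a word that is not a proper prefix of any other stored word.
Those words: "0457634", "0459824", "05883214691", "09", "433155", "552831795", "5599266061", "56031348756", "56070", "5654040077", "565404007924", "593559436", "594078517", "59941"
Leaf count: 14

14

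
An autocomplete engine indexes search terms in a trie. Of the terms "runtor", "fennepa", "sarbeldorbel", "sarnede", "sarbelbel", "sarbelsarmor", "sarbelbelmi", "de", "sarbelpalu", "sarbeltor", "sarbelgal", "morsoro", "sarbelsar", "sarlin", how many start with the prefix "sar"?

10

Filter for entries beginning with "sar":
Words under "sar": sarbelbel, sarbelbelmi, sarbeldorbel, sarbelgal, sarbelpalu, sarbelsar, sarbelsarmor, sarbeltor, sarlin, sarnede
Count: 10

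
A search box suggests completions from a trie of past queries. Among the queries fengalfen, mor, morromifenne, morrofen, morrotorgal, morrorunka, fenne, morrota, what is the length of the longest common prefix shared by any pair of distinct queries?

Look for the deepest trie node that still has at least two words in its subtree.
"morrota" and "morrotorgal" agree on "morrot" (6 characters) before diverging; nothing deeper is shared.
Longest shared-prefix length: 6

6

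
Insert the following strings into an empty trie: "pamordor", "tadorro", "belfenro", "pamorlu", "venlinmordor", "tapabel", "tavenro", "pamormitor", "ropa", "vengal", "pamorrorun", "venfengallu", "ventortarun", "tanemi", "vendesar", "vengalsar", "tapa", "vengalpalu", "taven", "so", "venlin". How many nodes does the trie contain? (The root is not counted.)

98

Insert word by word; a character creates a node only if that edge doesn't already exist:
  "pamordor" → 8 new (p, a, m, o, r, d, o, r)
  "tadorro" → 7 new (t, a, d, o, r, r, o)
  "belfenro" → 8 new (b, e, l, f, e, n, r, o)
  "pamorlu" → prefix "pamor" already present; 2 new (l, u)
  "venlinmordor" → 12 new (v, e, n, l, i, n, m, o, r, d, o, r)
  "tapabel" → prefix "ta" already present; 5 new (p, a, b, e, l)
  "tavenro" → prefix "ta" already present; 5 new (v, e, n, r, o)
  "pamormitor" → prefix "pamor" already present; 5 new (m, i, t, o, r)
  "ropa" → 4 new (r, o, p, a)
  "vengal" → prefix "ven" already present; 3 new (g, a, l)
  "pamorrorun" → prefix "pamor" already present; 5 new (r, o, r, u, n)
  "venfengallu" → prefix "ven" already present; 8 new (f, e, n, g, a, l, l, u)
  "ventortarun" → prefix "ven" already present; 8 new (t, o, r, t, a, r, u, n)
  "tanemi" → prefix "ta" already present; 4 new (n, e, m, i)
  "vendesar" → prefix "ven" already present; 5 new (d, e, s, a, r)
  "vengalsar" → prefix "vengal" already present; 3 new (s, a, r)
  "tapa" → prefix "tapa" already present; 0 new (none)
  "vengalpalu" → prefix "vengal" already present; 4 new (p, a, l, u)
  "taven" → prefix "taven" already present; 0 new (none)
  "so" → 2 new (s, o)
  "venlin" → prefix "venlin" already present; 0 new (none)
Total nodes = 8 + 7 + 8 + 2 + 12 + 5 + 5 + 5 + 4 + 3 + 5 + 8 + 8 + 4 + 5 + 3 + 0 + 4 + 0 + 2 + 0 = 98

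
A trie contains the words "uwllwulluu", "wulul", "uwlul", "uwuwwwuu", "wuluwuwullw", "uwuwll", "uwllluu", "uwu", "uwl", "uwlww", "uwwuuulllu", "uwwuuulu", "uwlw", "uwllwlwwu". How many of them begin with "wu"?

Traverse to the node for "wu", then collect every word in that subtree.
Matches: "wulul", "wuluwuwullw"
Count: 2

2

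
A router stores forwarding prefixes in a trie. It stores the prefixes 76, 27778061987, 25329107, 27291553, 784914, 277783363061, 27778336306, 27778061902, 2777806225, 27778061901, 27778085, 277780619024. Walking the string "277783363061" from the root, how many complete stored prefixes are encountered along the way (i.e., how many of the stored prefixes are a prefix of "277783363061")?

Walk "277783363061" from the root; an end-of-word marker is hit whenever a stored word is a prefix of "277783363061".
Prefixes of the query that are stored words: "27778336306", "277783363061"
Count: 2

2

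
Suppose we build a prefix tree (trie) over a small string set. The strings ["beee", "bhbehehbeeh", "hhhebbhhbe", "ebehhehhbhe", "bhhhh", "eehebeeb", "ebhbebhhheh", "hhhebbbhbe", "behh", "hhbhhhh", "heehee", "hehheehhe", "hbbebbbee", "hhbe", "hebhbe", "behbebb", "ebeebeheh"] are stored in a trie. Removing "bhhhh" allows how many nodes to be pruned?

After clearing the end-marker at "bhhhh", prune upward until reaching a node still needed by another word.
The suffix "hhh" (3 nodes) is used only by "bhhhh"; the node for "bh" still has the child "b", so pruning stops there.
Nodes removed: 3

3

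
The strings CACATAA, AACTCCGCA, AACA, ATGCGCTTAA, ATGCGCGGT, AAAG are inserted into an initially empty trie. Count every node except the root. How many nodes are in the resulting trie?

Insert word by word; a character creates a node only if that edge doesn't already exist:
  "CACATAA" → 7 new (C, A, C, A, T, A, A)
  "AACTCCGCA" → 9 new (A, A, C, T, C, C, G, C, A)
  "AACA" → prefix "AAC" already present; 1 new (A)
  "ATGCGCTTAA" → prefix "A" already present; 9 new (T, G, C, G, C, T, T, A, A)
  "ATGCGCGGT" → prefix "ATGCGC" already present; 3 new (G, G, T)
  "AAAG" → prefix "AA" already present; 2 new (A, G)
Total nodes = 7 + 9 + 1 + 9 + 3 + 2 = 31

31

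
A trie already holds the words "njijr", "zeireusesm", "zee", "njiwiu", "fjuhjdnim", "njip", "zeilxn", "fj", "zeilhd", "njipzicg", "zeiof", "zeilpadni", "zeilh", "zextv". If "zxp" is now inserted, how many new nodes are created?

2

Walking "zxp" from the root, the first 1 characters ("z") follow existing edges; "x" is the first miss.
New nodes needed: |"zxp"| − 1 = 3 − 1 = 2.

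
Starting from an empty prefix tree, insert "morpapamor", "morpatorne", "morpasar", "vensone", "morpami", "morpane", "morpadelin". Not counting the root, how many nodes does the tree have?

34

For each word, the new-node count is its length minus the longest prefix already in the trie:
  "morpapamor" → 10 new (m, o, r, p, a, p, a, m, o, r)
  "morpatorne" → prefix "morpa" already present; 5 new (t, o, r, n, e)
  "morpasar" → prefix "morpa" already present; 3 new (s, a, r)
  "vensone" → 7 new (v, e, n, s, o, n, e)
  "morpami" → prefix "morpa" already present; 2 new (m, i)
  "morpane" → prefix "morpa" already present; 2 new (n, e)
  "morpadelin" → prefix "morpa" already present; 5 new (d, e, l, i, n)
Total nodes = 10 + 5 + 3 + 7 + 2 + 2 + 5 = 34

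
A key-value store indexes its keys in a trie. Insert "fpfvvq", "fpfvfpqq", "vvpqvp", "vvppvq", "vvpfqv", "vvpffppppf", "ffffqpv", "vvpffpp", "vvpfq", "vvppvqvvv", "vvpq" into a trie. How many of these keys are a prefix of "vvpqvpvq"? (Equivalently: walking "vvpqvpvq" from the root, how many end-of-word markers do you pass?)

Check each prefix of "vvpqvpvq" against the stored set — each match is an end-marker on the path.
Prefixes of the query that are stored words: "vvpq", "vvpqvp"
Count: 2

2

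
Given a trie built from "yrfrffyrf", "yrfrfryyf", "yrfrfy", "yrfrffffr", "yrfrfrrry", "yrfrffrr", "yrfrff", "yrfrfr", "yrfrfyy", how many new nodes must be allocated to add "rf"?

2

No existing word starts with "r", so every character of "rf" needs a new node.
2 − 0 = 2 new nodes.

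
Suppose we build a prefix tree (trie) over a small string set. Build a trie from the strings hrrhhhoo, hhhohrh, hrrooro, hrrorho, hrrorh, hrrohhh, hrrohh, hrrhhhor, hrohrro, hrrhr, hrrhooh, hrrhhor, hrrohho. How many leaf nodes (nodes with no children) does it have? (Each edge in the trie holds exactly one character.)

11

A leaf is a node with no children — equivalently, the end of a word that is not a proper prefix of any other stored word.
Those words: "hhhohrh", "hrohrro", "hrrhhhoo", "hrrhhhor", "hrrhhor", "hrrhooh", "hrrhr", "hrrohhh", "hrrohho", "hrrooro", "hrrorho"
Leaf count: 11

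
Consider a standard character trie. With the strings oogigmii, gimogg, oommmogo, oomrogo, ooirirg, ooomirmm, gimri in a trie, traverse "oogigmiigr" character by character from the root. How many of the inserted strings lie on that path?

1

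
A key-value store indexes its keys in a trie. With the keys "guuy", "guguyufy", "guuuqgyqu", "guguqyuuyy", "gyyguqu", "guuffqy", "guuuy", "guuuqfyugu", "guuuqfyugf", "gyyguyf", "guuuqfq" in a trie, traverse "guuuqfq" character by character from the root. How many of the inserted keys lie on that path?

1

Check each prefix of "guuuqfq" against the stored set — each match is an end-marker on the path.
Prefixes of the query that are stored words: "guuuqfq"
Count: 1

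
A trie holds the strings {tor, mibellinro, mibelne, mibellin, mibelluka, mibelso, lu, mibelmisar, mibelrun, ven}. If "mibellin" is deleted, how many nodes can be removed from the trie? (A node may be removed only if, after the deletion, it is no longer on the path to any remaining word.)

A node on "mibellin"'s path can go only if nothing else ends at it or branches off below it.
Every node on "mibellin" is still needed (e.g. by "mibellinro"), so nothing is freed.
Nodes removed: 0

0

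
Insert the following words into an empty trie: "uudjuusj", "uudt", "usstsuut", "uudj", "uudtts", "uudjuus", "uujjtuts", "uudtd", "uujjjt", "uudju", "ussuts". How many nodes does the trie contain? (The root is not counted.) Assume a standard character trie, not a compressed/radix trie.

Count nodes per top-level branch (shared prefixes stored once):
  'u'-branch (usstsuut, ussuts, uudj, uudju, uudjuus, uudjuusj, uudt, uudtd, uudtts, uujjjt, uujjtuts): 30 nodes
Sum: 30

30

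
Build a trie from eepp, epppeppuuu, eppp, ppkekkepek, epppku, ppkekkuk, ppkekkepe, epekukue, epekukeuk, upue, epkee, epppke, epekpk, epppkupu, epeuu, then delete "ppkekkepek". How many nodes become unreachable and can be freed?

A node on "ppkekkepek"'s path can go only if nothing else ends at it or branches off below it.
The suffix "k" (1 node) is used only by "ppkekkepek"; "ppkekkepe" is itself a stored word, so pruning stops there.
Nodes removed: 1

1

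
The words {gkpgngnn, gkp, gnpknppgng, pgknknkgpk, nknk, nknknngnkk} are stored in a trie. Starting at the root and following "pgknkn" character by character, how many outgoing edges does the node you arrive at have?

1

Walk "pgknkn" from the root, arriving at one node.
Distinct next characters after "pgknkn": k.
That node has 1 child edge.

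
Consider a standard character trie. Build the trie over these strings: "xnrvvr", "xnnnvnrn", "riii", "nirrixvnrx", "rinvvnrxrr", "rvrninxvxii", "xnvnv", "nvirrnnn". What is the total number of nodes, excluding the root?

54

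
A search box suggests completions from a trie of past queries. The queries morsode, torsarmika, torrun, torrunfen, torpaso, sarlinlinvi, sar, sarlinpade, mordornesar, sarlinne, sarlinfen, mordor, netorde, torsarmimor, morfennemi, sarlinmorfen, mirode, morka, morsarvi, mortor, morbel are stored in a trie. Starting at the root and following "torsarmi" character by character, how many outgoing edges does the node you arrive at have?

Follow the path "torsarmi" to its node, then look at its outgoing edges.
Characters that immediately follow "torsarmi" among the stored strings: {k, m}.
That node has 2 child edges.

2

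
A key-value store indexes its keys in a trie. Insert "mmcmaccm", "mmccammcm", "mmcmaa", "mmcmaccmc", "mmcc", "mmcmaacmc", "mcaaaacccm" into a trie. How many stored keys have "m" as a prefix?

7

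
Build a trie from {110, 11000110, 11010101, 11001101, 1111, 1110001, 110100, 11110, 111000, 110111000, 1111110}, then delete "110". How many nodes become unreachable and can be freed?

0

Walk "110" from the leaf back toward the root, removing each node that no remaining word uses.
Every node on "110" is still needed (e.g. by "11000110"), so nothing is freed.
Nodes removed: 0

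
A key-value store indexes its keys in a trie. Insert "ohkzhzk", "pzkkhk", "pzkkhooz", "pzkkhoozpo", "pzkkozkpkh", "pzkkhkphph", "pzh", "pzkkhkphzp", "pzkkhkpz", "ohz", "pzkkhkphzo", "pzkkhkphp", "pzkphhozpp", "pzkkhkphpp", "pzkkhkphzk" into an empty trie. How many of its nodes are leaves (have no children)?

Leaves are exactly the stored words that no other stored word extends.
Those words: "ohkzhzk", "ohz", "pzh", "pzkkhkphph", "pzkkhkphpp", "pzkkhkphzk", "pzkkhkphzo", "pzkkhkphzp", "pzkkhkpz", "pzkkhoozpo", "pzkkozkpkh", "pzkphhozpp"
Leaf count: 12

12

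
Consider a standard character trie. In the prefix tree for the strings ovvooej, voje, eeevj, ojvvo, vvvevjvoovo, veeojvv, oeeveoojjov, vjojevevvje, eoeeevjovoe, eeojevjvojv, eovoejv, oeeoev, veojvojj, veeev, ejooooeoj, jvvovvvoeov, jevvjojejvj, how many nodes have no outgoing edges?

17

Leaves are exactly the stored words that no other stored word extends.
Those words: "eeevj", "eeojevjvojv", "ejooooeoj", "eoeeevjovoe", "eovoejv", "jevvjojejvj", "jvvovvvoeov", "oeeoev", "oeeveoojjov", "ojvvo", "ovvooej", "veeev", "veeojvv", "veojvojj", "vjojevevvje", "voje", "vvvevjvoovo"
Leaf count: 17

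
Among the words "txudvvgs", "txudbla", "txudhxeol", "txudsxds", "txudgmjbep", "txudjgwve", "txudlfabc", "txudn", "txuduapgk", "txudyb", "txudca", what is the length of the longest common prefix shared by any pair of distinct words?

4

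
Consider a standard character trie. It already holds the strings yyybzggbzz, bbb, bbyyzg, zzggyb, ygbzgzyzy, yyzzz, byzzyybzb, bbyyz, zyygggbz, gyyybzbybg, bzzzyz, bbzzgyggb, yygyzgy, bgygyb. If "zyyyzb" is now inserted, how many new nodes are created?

3

Walking "zyyyzb" from the root, the first 3 characters ("zyy") follow existing edges; "y" is the first miss.
Each of the 3 remaining characters creates one node.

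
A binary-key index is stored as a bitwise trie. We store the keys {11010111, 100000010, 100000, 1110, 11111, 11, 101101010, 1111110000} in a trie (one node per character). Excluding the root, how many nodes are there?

32

For each word, the new-node count is its length minus the longest prefix already in the trie:
  "11010111" → 8 new (1, 1, 0, 1, 0, 1, 1, 1)
  "100000010" → prefix "1" already present; 8 new (0, 0, 0, 0, 0, 0, 1, 0)
  "100000" → prefix "100000" already present; 0 new (none)
  "1110" → prefix "11" already present; 2 new (1, 0)
  "11111" → prefix "111" already present; 2 new (1, 1)
  "11" → prefix "11" already present; 0 new (none)
  "101101010" → prefix "10" already present; 7 new (1, 1, 0, 1, 0, 1, 0)
  "1111110000" → prefix "11111" already present; 5 new (1, 0, 0, 0, 0)
Total nodes = 8 + 8 + 0 + 2 + 2 + 0 + 7 + 5 = 32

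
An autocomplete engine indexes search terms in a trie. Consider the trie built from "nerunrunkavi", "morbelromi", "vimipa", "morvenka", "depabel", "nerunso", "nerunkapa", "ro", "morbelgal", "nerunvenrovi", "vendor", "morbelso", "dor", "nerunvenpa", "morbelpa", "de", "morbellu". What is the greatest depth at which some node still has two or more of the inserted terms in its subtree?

8

Look for the deepest trie node that still has at least two words in its subtree.
e.g. "nerunvenpa" and "nerunvenrovi" share the prefix "nerunven" of length 8; no pair shares a longer one.
Longest shared-prefix length: 8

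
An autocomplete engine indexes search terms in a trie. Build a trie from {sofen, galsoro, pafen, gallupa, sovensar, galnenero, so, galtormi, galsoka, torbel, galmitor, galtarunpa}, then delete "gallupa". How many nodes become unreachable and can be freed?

4

Walk "gallupa" from the leaf back toward the root, removing each node that no remaining word uses.
The suffix "lupa" (4 nodes) is used only by "gallupa"; the node for "gal" still has the child "s", so pruning stops there.
Nodes removed: 4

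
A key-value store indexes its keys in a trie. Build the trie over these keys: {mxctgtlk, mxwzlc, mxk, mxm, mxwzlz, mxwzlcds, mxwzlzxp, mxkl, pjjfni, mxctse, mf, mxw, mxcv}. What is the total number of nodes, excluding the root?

Trie structure (* marks end of a word):
(root)
├─ m
│  ├─ f *
│  └─ x
│     ├─ c
│     │  ├─ t
│     │  │  ├─ g
│     │  │  │  └─ t
│     │  │  │     └─ l
│     │  │  │        └─ k *
│     │  │  └─ s
│     │  │     └─ e *
│     │  └─ v *
│     ├─ k *
│     │  └─ l *
│     ├─ m *
│     └─ w *
│        └─ z
│           └─ l
│              ├─ c *
│              │  └─ d
│              │     └─ s *
│              └─ z *
│                 └─ x
│                    └─ p *
└─ p
   └─ j
      └─ j
         └─ f
            └─ n
               └─ i *
Counting every labelled node above: 30.

30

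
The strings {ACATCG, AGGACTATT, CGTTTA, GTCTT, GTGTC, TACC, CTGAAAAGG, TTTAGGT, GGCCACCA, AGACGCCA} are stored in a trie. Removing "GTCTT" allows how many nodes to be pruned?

3

Walk "GTCTT" from the leaf back toward the root, removing each node that no remaining word uses.
The suffix "CTT" (3 nodes) is used only by "GTCTT"; the node for "GT" still has the child "G", so pruning stops there.
Nodes removed: 3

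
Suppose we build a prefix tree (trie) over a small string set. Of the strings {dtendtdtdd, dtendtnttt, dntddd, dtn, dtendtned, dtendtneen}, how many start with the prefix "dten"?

4

Walk to "dten"; the words in its subtree are exactly those with that prefix.
Matches: "dtendtdtdd", "dtendtned", "dtendtneen", "dtendtnttt"
Count: 4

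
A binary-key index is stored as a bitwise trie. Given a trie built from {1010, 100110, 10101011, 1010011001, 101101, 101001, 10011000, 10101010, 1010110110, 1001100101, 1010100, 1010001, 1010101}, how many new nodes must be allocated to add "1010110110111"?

3

The longest prefix of "1010110110111" already in the trie is "1010110110" (length 10).
So 13 − 10 = 3 new nodes.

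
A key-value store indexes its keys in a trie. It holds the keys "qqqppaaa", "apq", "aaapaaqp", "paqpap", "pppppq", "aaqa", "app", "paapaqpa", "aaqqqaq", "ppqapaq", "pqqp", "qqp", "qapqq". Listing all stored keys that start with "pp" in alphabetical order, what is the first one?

Words with prefix "pp", in lexicographic order: "pppppq", "ppqapaq"
The 1st is pppppq.

pppppq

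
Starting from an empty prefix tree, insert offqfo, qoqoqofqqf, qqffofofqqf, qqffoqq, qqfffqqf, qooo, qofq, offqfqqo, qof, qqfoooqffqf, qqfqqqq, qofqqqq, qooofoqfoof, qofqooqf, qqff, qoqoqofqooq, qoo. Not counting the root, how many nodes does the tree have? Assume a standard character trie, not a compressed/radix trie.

Insert word by word; a character creates a node only if that edge doesn't already exist:
  "offqfo" → 6 new (o, f, f, q, f, o)
  "qoqoqofqqf" → 10 new (q, o, q, o, q, o, f, q, q, f)
  "qqffofofqqf" → prefix "q" already present; 10 new (q, f, f, o, f, o, f, q, q, f)
  "qqffoqq" → prefix "qqffo" already present; 2 new (q, q)
  "qqfffqqf" → prefix "qqff" already present; 4 new (f, q, q, f)
  "qooo" → prefix "qo" already present; 2 new (o, o)
  "qofq" → prefix "qo" already present; 2 new (f, q)
  "offqfqqo" → prefix "offqf" already present; 3 new (q, q, o)
  "qof" → prefix "qof" already present; 0 new (none)
  "qqfoooqffqf" → prefix "qqf" already present; 8 new (o, o, o, q, f, f, q, f)
  "qqfqqqq" → prefix "qqf" already present; 4 new (q, q, q, q)
  "qofqqqq" → prefix "qofq" already present; 3 new (q, q, q)
  "qooofoqfoof" → prefix "qooo" already present; 7 new (f, o, q, f, o, o, f)
  "qofqooqf" → prefix "qofq" already present; 4 new (o, o, q, f)
  "qqff" → prefix "qqff" already present; 0 new (none)
  "qoqoqofqooq" → prefix "qoqoqofq" already present; 3 new (o, o, q)
  "qoo" → prefix "qoo" already present; 0 new (none)
Total nodes = 6 + 10 + 10 + 2 + 4 + 2 + 2 + 3 + 0 + 8 + 4 + 3 + 7 + 4 + 0 + 3 + 0 = 68

68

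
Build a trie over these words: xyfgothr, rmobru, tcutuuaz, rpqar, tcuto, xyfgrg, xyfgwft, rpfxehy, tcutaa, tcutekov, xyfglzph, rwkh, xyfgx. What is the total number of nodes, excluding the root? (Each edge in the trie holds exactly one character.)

For each word, the new-node count is its length minus the longest prefix already in the trie:
  "xyfgothr" → 8 new (x, y, f, g, o, t, h, r)
  "rmobru" → 6 new (r, m, o, b, r, u)
  "tcutuuaz" → 8 new (t, c, u, t, u, u, a, z)
  "rpqar" → prefix "r" already present; 4 new (p, q, a, r)
  "tcuto" → prefix "tcut" already present; 1 new (o)
  "xyfgrg" → prefix "xyfg" already present; 2 new (r, g)
  "xyfgwft" → prefix "xyfg" already present; 3 new (w, f, t)
  "rpfxehy" → prefix "rp" already present; 5 new (f, x, e, h, y)
  "tcutaa" → prefix "tcut" already present; 2 new (a, a)
  "tcutekov" → prefix "tcut" already present; 4 new (e, k, o, v)
  "xyfglzph" → prefix "xyfg" already present; 4 new (l, z, p, h)
  "rwkh" → prefix "r" already present; 3 new (w, k, h)
  "xyfgx" → prefix "xyfg" already present; 1 new (x)
Total nodes = 8 + 6 + 8 + 4 + 1 + 2 + 3 + 5 + 2 + 4 + 4 + 3 + 1 = 51

51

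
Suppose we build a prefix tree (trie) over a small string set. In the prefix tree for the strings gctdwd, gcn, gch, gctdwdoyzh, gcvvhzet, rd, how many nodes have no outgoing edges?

A leaf is a node with no children — equivalently, the end of a word that is not a proper prefix of any other stored word.
Those words: "gch", "gcn", "gctdwdoyzh", "gcvvhzet", "rd"
Leaf count: 5

5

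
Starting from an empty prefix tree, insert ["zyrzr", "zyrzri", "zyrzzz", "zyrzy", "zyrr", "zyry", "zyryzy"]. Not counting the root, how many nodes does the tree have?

13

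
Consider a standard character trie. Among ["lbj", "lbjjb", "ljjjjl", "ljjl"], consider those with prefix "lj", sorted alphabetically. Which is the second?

DFS of the "lj" subtree visits, in order: "ljjjjl", "ljjl"
Position 2: ljjl

ljjl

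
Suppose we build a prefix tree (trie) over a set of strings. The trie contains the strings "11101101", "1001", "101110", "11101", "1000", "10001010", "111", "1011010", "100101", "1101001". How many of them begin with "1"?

10

Traverse to the node for "1", then collect every word in that subtree.
Matches: "1000", "10001010", "1001", "100101", "1011010", "101110", "1101001", "111", "11101", "11101101"
Count: 10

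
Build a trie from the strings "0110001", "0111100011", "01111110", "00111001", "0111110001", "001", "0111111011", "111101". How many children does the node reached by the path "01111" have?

2

The children of the "01111" node are the distinct next characters among strings starting with "01111".
Characters that immediately follow "01111" among the stored strings: {0, 1}.
That node has 2 child edges.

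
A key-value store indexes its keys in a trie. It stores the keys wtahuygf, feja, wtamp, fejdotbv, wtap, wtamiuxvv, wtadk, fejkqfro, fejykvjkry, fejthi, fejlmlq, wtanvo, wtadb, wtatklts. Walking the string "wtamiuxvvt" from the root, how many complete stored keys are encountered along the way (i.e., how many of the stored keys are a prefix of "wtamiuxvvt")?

1

Check each prefix of "wtamiuxvvt" against the stored set — each match is an end-marker on the path.
Prefixes of the query that are stored words: "wtamiuxvv"
Count: 1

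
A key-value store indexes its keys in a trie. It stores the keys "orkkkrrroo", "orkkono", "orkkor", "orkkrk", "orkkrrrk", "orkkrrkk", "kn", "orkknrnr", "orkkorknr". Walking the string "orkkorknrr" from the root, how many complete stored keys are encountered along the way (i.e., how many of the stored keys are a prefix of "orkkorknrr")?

Check each prefix of "orkkorknrr" against the stored set — each match is an end-marker on the path.
Prefixes of the query that are stored words: "orkkor", "orkkorknr"
Count: 2

2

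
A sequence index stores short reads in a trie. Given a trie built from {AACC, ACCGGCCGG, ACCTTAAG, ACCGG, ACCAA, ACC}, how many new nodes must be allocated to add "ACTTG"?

"AC" is already a path in the trie; the remaining "TTG" must be added.
New nodes needed: |"ACTTG"| − 2 = 5 − 2 = 3.

3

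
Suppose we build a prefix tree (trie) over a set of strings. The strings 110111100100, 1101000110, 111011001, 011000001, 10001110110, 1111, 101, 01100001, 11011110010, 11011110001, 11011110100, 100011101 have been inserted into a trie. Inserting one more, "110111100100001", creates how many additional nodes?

Walking "110111100100001" from the root, the first 12 characters ("110111100100") follow existing edges; "0" is the first miss.
New nodes needed: |"110111100100001"| − 12 = 15 − 12 = 3.

3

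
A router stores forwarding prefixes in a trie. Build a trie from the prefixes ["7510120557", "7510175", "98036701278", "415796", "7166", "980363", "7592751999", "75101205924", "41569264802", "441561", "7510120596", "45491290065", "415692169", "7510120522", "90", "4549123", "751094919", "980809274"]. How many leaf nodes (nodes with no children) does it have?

18

A leaf is a node with no children — equivalently, the end of a word that is not a proper prefix of any other stored word.
Those words: "415692169", "41569264802", "415796", "441561", "4549123", "45491290065", "7166", "7510120522", "7510120557", "75101205924", "7510120596", "7510175", "751094919", "7592751999", "90", "980363", "98036701278", "980809274"
Leaf count: 18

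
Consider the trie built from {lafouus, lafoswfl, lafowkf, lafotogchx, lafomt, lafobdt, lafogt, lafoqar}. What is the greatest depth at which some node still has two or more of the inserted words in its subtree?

4

Look for the deepest trie node that still has at least two words in its subtree.
e.g. "lafobdt" and "lafogt" share the prefix "lafo" of length 4; no pair shares a longer one.
Longest shared-prefix length: 4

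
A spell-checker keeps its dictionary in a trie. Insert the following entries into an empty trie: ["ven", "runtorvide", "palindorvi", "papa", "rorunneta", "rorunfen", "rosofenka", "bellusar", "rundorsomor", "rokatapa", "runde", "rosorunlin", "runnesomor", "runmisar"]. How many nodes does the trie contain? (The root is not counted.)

Count nodes per top-level branch (shared prefixes stored once):
  'b'-branch (bellusar): 8 nodes
  'p'-branch (palindorvi, papa): 12 nodes
  'r'-branch (rokatapa, rorunfen, rorunneta, rosofenka, rosorunlin, runde, rundorsomor, runmisar, runnesomor, runtorvide): 61 nodes
  'v'-branch (ven): 3 nodes
Sum: 84

84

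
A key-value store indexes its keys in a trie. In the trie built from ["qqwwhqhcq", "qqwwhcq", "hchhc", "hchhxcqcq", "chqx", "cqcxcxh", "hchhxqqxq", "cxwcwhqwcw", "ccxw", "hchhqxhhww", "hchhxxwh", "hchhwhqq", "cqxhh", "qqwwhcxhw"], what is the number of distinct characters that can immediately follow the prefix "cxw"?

Walk "cxw" from the root, arriving at one node.
Characters that immediately follow "cxw" among the stored strings: {c}.
That node has 1 child edge.

1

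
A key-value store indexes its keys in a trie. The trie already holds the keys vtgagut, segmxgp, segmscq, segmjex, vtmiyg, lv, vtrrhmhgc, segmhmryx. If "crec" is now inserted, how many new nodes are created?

"crec" shares no prefix with any stored word, so all 4 characters open new nodes.
4 − 0 = 4 new nodes.

4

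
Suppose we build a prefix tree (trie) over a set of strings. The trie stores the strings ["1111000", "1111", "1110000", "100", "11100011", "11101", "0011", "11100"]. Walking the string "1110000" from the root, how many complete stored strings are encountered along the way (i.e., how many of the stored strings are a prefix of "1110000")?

Traverse "1110000" character by character; count nodes along the way that are marked as word ends.
Prefixes of the query that are stored words: "11100", "1110000"
Count: 2

2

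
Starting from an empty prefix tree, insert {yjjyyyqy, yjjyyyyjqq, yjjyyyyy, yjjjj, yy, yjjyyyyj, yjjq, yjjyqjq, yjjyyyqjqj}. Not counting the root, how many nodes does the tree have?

23

Count nodes per top-level branch (shared prefixes stored once):
  'y'-branch (yjjjj, yjjq, yjjyqjq, yjjyyyqjqj, yjjyyyqy, yjjyyyyj, yjjyyyyjqq, yjjyyyyy, yy): 23 nodes
Sum: 23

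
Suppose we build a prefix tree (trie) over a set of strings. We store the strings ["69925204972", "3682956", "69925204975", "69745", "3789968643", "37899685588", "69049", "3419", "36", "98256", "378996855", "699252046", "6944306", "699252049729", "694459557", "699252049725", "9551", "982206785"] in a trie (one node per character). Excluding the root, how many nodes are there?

68

Trace insertions, counting only characters that open a new branch:
  "69925204972" → 11 new (6, 9, 9, 2, 5, 2, 0, 4, 9, 7, 2)
  "3682956" → 7 new (3, 6, 8, 2, 9, 5, 6)
  "69925204975" → prefix "6992520497" already present; 1 new (5)
  "69745" → prefix "69" already present; 3 new (7, 4, 5)
  "3789968643" → prefix "3" already present; 9 new (7, 8, 9, 9, 6, 8, 6, 4, 3)
  "37899685588" → prefix "3789968" already present; 4 new (5, 5, 8, 8)
  "69049" → prefix "69" already present; 3 new (0, 4, 9)
  "3419" → prefix "3" already present; 3 new (4, 1, 9)
  "36" → prefix "36" already present; 0 new (none)
  "98256" → 5 new (9, 8, 2, 5, 6)
  "378996855" → prefix "378996855" already present; 0 new (none)
  "699252046" → prefix "69925204" already present; 1 new (6)
  "6944306" → prefix "69" already present; 5 new (4, 4, 3, 0, 6)
  "699252049729" → prefix "69925204972" already present; 1 new (9)
  "694459557" → prefix "6944" already present; 5 new (5, 9, 5, 5, 7)
  "699252049725" → prefix "69925204972" already present; 1 new (5)
  "9551" → prefix "9" already present; 3 new (5, 5, 1)
  "982206785" → prefix "982" already present; 6 new (2, 0, 6, 7, 8, 5)
Total nodes = 11 + 7 + 1 + 3 + 9 + 4 + 3 + 3 + 0 + 5 + 0 + 1 + 5 + 1 + 5 + 1 + 3 + 6 = 68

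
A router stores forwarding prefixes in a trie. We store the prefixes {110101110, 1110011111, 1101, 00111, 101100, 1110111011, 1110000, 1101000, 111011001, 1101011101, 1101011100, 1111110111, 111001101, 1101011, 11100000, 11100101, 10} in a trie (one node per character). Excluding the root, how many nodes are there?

54

Trace insertions, counting only characters that open a new branch:
  "110101110" → 9 new (1, 1, 0, 1, 0, 1, 1, 1, 0)
  "1110011111" → prefix "11" already present; 8 new (1, 0, 0, 1, 1, 1, 1, 1)
  "1101" → prefix "1101" already present; 0 new (none)
  "00111" → 5 new (0, 0, 1, 1, 1)
  "101100" → prefix "1" already present; 5 new (0, 1, 1, 0, 0)
  "1110111011" → prefix "1110" already present; 6 new (1, 1, 1, 0, 1, 1)
  "1110000" → prefix "11100" already present; 2 new (0, 0)
  "1101000" → prefix "11010" already present; 2 new (0, 0)
  "111011001" → prefix "111011" already present; 3 new (0, 0, 1)
  "1101011101" → prefix "110101110" already present; 1 new (1)
  "1101011100" → prefix "110101110" already present; 1 new (0)
  "1111110111" → prefix "111" already present; 7 new (1, 1, 1, 0, 1, 1, 1)
  "111001101" → prefix "1110011" already present; 2 new (0, 1)
  "1101011" → prefix "1101011" already present; 0 new (none)
  "11100000" → prefix "1110000" already present; 1 new (0)
  "11100101" → prefix "111001" already present; 2 new (0, 1)
  "10" → prefix "10" already present; 0 new (none)
Total nodes = 9 + 8 + 0 + 5 + 5 + 6 + 2 + 2 + 3 + 1 + 1 + 7 + 2 + 0 + 1 + 2 + 0 = 54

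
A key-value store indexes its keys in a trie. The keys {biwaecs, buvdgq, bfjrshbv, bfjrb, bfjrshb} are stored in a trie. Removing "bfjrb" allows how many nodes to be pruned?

1

A node on "bfjrb"'s path can go only if nothing else ends at it or branches off below it.
The suffix "b" (1 node) is used only by "bfjrb"; the node for "bfjr" still has the child "s", so pruning stops there.
Nodes removed: 1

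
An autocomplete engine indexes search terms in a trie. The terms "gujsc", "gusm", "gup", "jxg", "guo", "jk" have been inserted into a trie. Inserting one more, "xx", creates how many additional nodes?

2

Nothing in the trie begins with "x"; the whole of "xx" is new.
2 − 0 = 2 new nodes.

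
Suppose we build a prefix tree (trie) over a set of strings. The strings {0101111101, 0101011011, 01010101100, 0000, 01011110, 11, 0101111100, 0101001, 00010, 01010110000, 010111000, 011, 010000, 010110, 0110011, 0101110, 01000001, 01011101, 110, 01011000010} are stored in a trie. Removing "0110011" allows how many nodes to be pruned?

4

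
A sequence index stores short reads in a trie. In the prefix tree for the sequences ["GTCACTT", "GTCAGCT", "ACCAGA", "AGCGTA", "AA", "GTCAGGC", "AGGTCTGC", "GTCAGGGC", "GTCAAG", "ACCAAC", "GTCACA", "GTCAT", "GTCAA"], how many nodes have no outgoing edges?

12

Leaves are exactly the stored words that no other stored word extends.
Those words: "AA", "ACCAAC", "ACCAGA", "AGCGTA", "AGGTCTGC", "GTCAAG", "GTCACA", "GTCACTT", "GTCAGCT", "GTCAGGC", "GTCAGGGC", "GTCAT"
Leaf count: 12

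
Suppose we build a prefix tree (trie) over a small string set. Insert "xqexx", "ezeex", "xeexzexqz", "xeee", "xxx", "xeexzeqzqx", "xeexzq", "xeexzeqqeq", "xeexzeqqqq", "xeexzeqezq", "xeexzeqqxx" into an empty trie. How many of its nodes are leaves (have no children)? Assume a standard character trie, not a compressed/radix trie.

11

Leaves are exactly the stored words that no other stored word extends.
Those words: "ezeex", "xeee", "xeexzeqezq", "xeexzeqqeq", "xeexzeqqqq", "xeexzeqqxx", "xeexzeqzqx", "xeexzexqz", "xeexzq", "xqexx", "xxx"
Leaf count: 11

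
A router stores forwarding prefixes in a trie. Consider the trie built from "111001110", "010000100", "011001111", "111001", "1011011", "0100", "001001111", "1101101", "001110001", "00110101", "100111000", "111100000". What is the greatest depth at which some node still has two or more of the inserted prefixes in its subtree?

Equivalently: take the maximum, over all pairs, of their longest common prefix length.
e.g. "111001" and "111001110" share the prefix "111001" of length 6; no pair shares a longer one.
Longest shared-prefix length: 6

6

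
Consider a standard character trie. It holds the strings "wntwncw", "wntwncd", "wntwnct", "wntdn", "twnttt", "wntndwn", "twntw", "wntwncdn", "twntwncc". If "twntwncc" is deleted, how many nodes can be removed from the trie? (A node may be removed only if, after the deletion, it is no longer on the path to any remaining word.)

3

After clearing the end-marker at "twntwncc", prune upward until reaching a node still needed by another word.
The suffix "ncc" (3 nodes) is used only by "twntwncc"; "twntw" is itself a stored word, so pruning stops there.
Nodes removed: 3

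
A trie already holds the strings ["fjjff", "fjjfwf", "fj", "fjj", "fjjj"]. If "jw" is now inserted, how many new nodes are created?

No existing word starts with "j", so every character of "jw" needs a new node.
2 − 0 = 2 new nodes.

2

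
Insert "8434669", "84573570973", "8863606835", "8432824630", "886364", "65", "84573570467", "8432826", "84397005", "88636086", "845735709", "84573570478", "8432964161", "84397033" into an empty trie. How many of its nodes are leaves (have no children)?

13

A leaf is a node with no children — equivalently, the end of a word that is not a proper prefix of any other stored word.
Those words: "65", "8432824630", "8432826", "8432964161", "8434669", "84397005", "84397033", "84573570467", "84573570478", "84573570973", "8863606835", "88636086", "886364"
Leaf count: 13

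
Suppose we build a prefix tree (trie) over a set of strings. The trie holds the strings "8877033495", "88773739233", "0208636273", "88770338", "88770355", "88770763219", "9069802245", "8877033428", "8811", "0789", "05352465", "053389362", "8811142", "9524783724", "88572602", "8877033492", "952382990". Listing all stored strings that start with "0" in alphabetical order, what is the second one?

053389362

Filter for "0…" and sort: "0208636273", "053389362", "05352465", "0789"
Position 2: 053389362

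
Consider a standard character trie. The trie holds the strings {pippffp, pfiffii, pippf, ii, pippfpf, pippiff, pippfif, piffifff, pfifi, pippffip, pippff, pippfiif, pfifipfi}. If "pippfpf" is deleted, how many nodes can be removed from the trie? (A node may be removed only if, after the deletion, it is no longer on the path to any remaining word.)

2

A node on "pippfpf"'s path can go only if nothing else ends at it or branches off below it.
The suffix "pf" (2 nodes) is used only by "pippfpf"; the node for "pippf" still has the child "f", so pruning stops there.
Nodes removed: 2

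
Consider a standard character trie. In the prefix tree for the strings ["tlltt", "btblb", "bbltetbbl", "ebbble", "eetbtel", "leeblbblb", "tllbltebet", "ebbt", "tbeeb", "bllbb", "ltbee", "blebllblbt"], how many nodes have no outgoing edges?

12

A leaf is a node with no children — equivalently, the end of a word that is not a proper prefix of any other stored word.
Those words: "bbltetbbl", "blebllblbt", "bllbb", "btblb", "ebbble", "ebbt", "eetbtel", "leeblbblb", "ltbee", "tbeeb", "tllbltebet", "tlltt"
Leaf count: 12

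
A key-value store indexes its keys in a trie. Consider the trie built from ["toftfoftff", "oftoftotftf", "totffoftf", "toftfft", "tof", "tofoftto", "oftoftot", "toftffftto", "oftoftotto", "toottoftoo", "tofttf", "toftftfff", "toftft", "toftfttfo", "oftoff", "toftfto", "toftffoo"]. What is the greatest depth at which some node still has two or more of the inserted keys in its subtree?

8

Equivalently: take the maximum, over all pairs, of their longest common prefix length.
e.g. "oftoftot" and "oftoftotftf" share the prefix "oftoftot" of length 8; no pair shares a longer one.
Longest shared-prefix length: 8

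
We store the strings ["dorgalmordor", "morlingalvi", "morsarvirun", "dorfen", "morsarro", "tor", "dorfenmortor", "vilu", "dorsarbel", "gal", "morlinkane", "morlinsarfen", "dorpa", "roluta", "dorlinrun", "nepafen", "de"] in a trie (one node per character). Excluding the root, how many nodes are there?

90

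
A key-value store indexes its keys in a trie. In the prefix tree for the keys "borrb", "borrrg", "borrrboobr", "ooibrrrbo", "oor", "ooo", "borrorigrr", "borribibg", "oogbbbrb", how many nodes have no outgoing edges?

Leaves are exactly the stored words that no other stored word extends.
Those words: "borrb", "borribibg", "borrorigrr", "borrrboobr", "borrrg", "oogbbbrb", "ooibrrrbo", "ooo", "oor"
Leaf count: 9

9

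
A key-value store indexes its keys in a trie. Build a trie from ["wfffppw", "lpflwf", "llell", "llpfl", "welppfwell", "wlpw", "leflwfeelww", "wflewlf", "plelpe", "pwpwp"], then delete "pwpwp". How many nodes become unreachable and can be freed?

After clearing the end-marker at "pwpwp", prune upward until reaching a node still needed by another word.
The suffix "wpwp" (4 nodes) is used only by "pwpwp"; the node for "p" still has the child "l", so pruning stops there.
Nodes removed: 4

4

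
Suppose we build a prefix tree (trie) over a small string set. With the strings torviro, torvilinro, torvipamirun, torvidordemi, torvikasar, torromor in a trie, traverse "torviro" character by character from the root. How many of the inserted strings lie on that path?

1

Traverse "torviro" character by character; count nodes along the way that are marked as word ends.
Prefixes of the query that are stored words: "torviro"
Count: 1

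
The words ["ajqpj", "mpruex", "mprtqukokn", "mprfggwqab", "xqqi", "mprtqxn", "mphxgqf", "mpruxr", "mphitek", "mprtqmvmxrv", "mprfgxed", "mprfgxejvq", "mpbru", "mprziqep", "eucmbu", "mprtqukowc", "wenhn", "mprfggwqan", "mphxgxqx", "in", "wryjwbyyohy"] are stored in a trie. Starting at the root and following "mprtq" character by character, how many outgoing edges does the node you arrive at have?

3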